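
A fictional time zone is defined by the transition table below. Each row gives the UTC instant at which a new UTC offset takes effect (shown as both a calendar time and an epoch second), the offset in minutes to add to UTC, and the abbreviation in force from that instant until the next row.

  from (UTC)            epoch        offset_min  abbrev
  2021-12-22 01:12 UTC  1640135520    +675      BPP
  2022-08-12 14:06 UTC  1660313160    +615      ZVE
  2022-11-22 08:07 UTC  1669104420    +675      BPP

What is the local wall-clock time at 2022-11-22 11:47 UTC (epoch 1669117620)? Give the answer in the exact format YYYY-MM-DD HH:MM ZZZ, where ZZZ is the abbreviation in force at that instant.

2022-11-22 23:02 BPP

Query: 2022-11-22 11:47 UTC
Rule 3/3 (BPP, +11:15): 2022-11-22 08:07 UTC ≤ query < +∞
11·60 + 47 + 675 = 1382 min
1382 = 0·1440 + 1382; 1382 = 23·60 + 2 → 23:02, same day
→ 2022-11-22 23:02 BPP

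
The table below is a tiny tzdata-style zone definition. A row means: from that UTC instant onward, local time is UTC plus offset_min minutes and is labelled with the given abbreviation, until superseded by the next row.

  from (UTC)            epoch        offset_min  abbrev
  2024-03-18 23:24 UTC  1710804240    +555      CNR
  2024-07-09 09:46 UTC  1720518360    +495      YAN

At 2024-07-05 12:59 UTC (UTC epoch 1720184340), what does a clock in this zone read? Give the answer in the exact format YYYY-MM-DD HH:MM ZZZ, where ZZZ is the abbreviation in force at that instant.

Query: 2024-07-05 12:59 UTC
Rule 1/2 (CNR, +09:15): 2024-03-18 23:24 UTC ≤ query < 2024-07-09 09:46 UTC
12·60 + 59 + 555 = 1334 min
1334 = 0·1440 + 1334; 1334 = 22·60 + 14 → 22:14, same day
→ 2024-07-05 22:14 CNR

2024-07-05 22:14 CNR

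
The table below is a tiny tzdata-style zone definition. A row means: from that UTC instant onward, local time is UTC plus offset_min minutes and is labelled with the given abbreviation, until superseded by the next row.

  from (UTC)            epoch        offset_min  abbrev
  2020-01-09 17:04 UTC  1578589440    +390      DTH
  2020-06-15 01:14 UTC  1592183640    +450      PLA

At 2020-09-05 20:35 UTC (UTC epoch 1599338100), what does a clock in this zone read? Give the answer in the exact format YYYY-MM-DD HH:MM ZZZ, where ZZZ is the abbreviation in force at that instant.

Query: 2020-09-05 20:35 UTC
Rule 2/2 (PLA, +07:30): 2020-06-15 01:14 UTC ≤ query < +∞
20·60 + 35 + 450 = 1685 min
1685 = 1·1440 + 245; 245 = 4·60 + 5 → 04:05, 2020-09-05 + 1 day = 2020-09-06
→ 2020-09-06 04:05 PLA

2020-09-06 04:05 PLA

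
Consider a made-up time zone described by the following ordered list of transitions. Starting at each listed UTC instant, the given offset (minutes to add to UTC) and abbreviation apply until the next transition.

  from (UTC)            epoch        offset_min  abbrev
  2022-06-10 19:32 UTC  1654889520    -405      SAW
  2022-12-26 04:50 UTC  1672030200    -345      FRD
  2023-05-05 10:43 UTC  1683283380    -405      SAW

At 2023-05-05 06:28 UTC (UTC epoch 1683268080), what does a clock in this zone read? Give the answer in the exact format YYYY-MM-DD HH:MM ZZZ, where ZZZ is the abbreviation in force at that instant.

2023-05-05 00:43 FRD

Query: 2023-05-05 06:28 UTC
Rule 2/3 (FRD, -05:45): 2022-12-26 04:50 UTC ≤ query < 2023-05-05 10:43 UTC
6·60 + 28 - 345 = 43 min
43 = 0·1440 + 43; 43 = 0·60 + 43 → 00:43, same day
→ 2023-05-05 00:43 FRD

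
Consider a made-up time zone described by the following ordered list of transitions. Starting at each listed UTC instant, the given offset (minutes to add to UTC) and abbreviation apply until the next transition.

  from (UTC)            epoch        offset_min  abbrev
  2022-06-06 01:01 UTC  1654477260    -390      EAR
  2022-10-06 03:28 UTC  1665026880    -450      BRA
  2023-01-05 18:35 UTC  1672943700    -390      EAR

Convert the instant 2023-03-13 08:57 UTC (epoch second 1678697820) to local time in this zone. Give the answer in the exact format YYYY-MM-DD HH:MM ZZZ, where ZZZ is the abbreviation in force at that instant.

Query: 2023-03-13 08:57 UTC
Rule 3/3 (EAR, -06:30): 2023-01-05 18:35 UTC ≤ query < +∞
8·60 + 57 - 390 = 147 min
147 = 0·1440 + 147; 147 = 2·60 + 27 → 02:27, same day
→ 2023-03-13 02:27 EAR

2023-03-13 02:27 EAR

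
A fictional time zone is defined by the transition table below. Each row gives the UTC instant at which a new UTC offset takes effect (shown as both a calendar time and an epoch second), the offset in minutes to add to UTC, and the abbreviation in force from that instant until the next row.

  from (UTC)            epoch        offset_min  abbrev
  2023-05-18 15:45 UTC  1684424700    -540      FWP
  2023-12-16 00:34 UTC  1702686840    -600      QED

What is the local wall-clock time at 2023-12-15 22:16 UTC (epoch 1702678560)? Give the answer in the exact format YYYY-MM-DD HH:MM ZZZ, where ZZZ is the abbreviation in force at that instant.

2023-12-15 13:16 FWP

Query: 2023-12-15 22:16 UTC
Rule 1/2 (FWP, -09:00): 2023-05-18 15:45 UTC ≤ query < 2023-12-16 00:34 UTC
22·60 + 16 - 540 = 796 min
796 = 0·1440 + 796; 796 = 13·60 + 16 → 13:16, same day
→ 2023-12-15 13:16 FWP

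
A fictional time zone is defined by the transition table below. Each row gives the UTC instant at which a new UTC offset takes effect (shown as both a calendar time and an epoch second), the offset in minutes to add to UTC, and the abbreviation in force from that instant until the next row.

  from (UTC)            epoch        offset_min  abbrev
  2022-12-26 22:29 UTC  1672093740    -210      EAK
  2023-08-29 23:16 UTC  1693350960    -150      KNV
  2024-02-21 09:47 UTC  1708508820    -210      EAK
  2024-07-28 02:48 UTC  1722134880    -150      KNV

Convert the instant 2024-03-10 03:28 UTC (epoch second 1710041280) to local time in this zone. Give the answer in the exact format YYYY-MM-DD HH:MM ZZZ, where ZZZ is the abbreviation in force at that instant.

2024-03-09 23:58 EAK

Query: 2024-03-10 03:28 UTC
Rule 3/4 (EAK, -03:30): 2024-02-21 09:47 UTC ≤ query < 2024-07-28 02:48 UTC
3·60 + 28 - 210 = -2 min
-2 = -1·1440 + 1438; 1438 = 23·60 + 58 → 23:58, 2024-03-10 - 1 day = 2024-03-09
→ 2024-03-09 23:58 EAK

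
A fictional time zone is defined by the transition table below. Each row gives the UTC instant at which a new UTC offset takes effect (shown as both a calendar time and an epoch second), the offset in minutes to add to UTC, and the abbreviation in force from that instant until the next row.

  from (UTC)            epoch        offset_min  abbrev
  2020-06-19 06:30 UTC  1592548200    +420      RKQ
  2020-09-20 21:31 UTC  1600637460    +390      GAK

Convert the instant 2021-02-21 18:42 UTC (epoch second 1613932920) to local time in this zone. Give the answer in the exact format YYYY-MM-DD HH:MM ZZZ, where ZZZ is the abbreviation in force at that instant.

2021-02-22 01:12 GAK

Query: 2021-02-21 18:42 UTC
Rule 2/2 (GAK, +06:30): 2020-09-20 21:31 UTC ≤ query < +∞
18·60 + 42 + 390 = 1512 min
1512 = 1·1440 + 72; 72 = 1·60 + 12 → 01:12, 2021-02-21 + 1 day = 2021-02-22
→ 2021-02-22 01:12 GAK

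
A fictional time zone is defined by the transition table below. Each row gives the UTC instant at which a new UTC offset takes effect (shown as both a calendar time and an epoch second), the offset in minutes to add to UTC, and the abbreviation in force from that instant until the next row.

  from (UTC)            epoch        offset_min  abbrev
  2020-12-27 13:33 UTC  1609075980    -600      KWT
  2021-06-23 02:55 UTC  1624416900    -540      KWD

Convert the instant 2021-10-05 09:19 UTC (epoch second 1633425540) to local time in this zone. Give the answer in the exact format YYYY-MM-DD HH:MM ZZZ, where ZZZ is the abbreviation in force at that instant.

2021-10-05 00:19 KWD

Query: 2021-10-05 09:19 UTC
Rule 2/2 (KWD, -09:00): 2021-06-23 02:55 UTC ≤ query < +∞
9·60 + 19 - 540 = 19 min
19 = 0·1440 + 19; 19 = 0·60 + 19 → 00:19, same day
→ 2021-10-05 00:19 KWD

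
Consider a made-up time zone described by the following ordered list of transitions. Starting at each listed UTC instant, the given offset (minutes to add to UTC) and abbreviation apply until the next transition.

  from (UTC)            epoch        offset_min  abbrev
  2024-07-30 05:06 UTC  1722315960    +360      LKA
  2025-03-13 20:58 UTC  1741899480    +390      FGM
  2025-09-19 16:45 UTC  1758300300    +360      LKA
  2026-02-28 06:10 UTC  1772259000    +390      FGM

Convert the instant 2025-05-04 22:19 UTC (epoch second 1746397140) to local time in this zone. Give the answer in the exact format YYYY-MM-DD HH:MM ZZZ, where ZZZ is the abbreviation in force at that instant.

2025-05-05 04:49 FGM

Query: 2025-05-04 22:19 UTC
Rule 2/4 (FGM, +06:30): 2025-03-13 20:58 UTC ≤ query < 2025-09-19 16:45 UTC
22·60 + 19 + 390 = 1729 min
1729 = 1·1440 + 289; 289 = 4·60 + 49 → 04:49, 2025-05-04 + 1 day = 2025-05-05
→ 2025-05-05 04:49 FGM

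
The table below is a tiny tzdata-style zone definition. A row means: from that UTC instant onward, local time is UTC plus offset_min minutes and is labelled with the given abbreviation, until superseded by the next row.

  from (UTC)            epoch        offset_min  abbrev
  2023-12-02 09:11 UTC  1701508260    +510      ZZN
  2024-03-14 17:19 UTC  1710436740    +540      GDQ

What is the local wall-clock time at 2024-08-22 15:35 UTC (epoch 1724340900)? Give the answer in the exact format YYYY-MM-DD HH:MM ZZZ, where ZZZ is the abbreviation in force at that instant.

Query: 2024-08-22 15:35 UTC
Rule 2/2 (GDQ, +09:00): 2024-03-14 17:19 UTC ≤ query < +∞
15·60 + 35 + 540 = 1475 min
1475 = 1·1440 + 35; 35 = 0·60 + 35 → 00:35, 2024-08-22 + 1 day = 2024-08-23
→ 2024-08-23 00:35 GDQ

2024-08-23 00:35 GDQ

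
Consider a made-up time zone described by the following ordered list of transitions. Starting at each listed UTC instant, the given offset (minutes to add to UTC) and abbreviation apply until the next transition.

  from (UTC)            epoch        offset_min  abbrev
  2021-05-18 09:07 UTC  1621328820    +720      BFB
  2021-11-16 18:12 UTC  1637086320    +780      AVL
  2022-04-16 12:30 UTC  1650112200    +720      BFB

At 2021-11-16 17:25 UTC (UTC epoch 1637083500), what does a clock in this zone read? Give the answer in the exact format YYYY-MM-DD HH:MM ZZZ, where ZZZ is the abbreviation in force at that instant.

Query: 2021-11-16 17:25 UTC
Rule 1/3 (BFB, +12:00): 2021-05-18 09:07 UTC ≤ query < 2021-11-16 18:12 UTC
17·60 + 25 + 720 = 1765 min
1765 = 1·1440 + 325; 325 = 5·60 + 25 → 05:25, 2021-11-16 + 1 day = 2021-11-17
→ 2021-11-17 05:25 BFB

2021-11-17 05:25 BFB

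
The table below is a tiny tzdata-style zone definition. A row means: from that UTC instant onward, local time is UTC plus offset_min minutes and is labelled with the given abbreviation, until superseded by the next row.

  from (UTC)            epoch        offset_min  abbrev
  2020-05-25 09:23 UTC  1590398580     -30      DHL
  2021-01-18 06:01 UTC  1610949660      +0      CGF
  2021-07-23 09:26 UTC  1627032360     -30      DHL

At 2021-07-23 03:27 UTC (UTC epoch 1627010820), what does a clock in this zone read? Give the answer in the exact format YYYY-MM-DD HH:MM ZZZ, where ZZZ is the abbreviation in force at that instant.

Query: 2021-07-23 03:27 UTC
Rule 2/3 (CGF, +00:00): 2021-01-18 06:01 UTC ≤ query < 2021-07-23 09:26 UTC
3·60 + 27 + 0 = 207 min
207 = 0·1440 + 207; 207 = 3·60 + 27 → 03:27, same day
→ 2021-07-23 03:27 CGF

2021-07-23 03:27 CGF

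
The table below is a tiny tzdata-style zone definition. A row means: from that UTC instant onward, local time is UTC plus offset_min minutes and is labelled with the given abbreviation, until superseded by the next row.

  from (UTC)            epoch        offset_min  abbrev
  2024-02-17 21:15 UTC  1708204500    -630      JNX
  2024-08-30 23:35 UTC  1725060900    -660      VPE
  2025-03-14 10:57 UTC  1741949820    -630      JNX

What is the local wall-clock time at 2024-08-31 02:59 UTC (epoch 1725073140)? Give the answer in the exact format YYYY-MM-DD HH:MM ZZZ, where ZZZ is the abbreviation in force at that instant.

2024-08-30 15:59 VPE

Query: 2024-08-31 02:59 UTC
Rule 2/3 (VPE, -11:00): 2024-08-30 23:35 UTC ≤ query < 2025-03-14 10:57 UTC
2·60 + 59 - 660 = -481 min
-481 = -1·1440 + 959; 959 = 15·60 + 59 → 15:59, 2024-08-31 - 1 day = 2024-08-30
→ 2024-08-30 15:59 VPE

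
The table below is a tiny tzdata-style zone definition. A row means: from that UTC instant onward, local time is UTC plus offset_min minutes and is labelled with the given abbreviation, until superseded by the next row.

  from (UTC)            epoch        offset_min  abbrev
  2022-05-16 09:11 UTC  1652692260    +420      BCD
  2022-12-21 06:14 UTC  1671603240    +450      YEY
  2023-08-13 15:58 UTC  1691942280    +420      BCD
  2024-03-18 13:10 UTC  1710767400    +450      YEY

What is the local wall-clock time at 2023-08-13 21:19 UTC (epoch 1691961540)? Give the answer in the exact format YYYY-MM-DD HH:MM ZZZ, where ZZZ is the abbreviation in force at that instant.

Query: 2023-08-13 21:19 UTC
Rule 3/4 (BCD, +07:00): 2023-08-13 15:58 UTC ≤ query < 2024-03-18 13:10 UTC
21·60 + 19 + 420 = 1699 min
1699 = 1·1440 + 259; 259 = 4·60 + 19 → 04:19, 2023-08-13 + 1 day = 2023-08-14
→ 2023-08-14 04:19 BCD

2023-08-14 04:19 BCD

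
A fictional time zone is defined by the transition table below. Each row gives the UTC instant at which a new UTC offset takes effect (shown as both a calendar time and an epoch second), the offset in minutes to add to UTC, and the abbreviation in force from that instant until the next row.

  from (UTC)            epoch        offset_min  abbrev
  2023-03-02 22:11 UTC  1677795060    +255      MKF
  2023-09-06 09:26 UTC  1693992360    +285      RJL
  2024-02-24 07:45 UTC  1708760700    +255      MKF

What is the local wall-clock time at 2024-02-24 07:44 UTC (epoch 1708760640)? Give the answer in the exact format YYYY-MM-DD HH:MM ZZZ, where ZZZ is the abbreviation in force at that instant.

Query: 2024-02-24 07:44 UTC
Rule 2/3 (RJL, +04:45): 2023-09-06 09:26 UTC ≤ query < 2024-02-24 07:45 UTC
7·60 + 44 + 285 = 749 min
749 = 0·1440 + 749; 749 = 12·60 + 29 → 12:29, same day
→ 2024-02-24 12:29 RJL

2024-02-24 12:29 RJL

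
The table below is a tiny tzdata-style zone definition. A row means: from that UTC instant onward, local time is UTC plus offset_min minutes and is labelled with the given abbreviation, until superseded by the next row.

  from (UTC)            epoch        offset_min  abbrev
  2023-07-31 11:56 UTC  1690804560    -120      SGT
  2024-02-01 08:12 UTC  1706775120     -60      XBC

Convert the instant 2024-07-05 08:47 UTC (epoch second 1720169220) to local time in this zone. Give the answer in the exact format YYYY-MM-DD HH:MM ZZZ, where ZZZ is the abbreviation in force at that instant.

2024-07-05 07:47 XBC

Query: 2024-07-05 08:47 UTC
Rule 2/2 (XBC, -01:00): 2024-02-01 08:12 UTC ≤ query < +∞
8·60 + 47 - 60 = 467 min
467 = 0·1440 + 467; 467 = 7·60 + 47 → 07:47, same day
→ 2024-07-05 07:47 XBC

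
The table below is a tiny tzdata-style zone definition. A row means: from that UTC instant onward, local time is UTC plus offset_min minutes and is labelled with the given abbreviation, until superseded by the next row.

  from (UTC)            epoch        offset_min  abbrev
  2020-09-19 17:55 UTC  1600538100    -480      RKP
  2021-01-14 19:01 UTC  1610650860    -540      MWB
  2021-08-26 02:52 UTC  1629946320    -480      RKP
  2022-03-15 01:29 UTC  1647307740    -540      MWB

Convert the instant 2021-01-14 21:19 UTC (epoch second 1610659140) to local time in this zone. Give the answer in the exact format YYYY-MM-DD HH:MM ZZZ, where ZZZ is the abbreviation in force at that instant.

2021-01-14 12:19 MWB

Query: 2021-01-14 21:19 UTC
Rule 2/4 (MWB, -09:00): 2021-01-14 19:01 UTC ≤ query < 2021-08-26 02:52 UTC
21·60 + 19 - 540 = 739 min
739 = 0·1440 + 739; 739 = 12·60 + 19 → 12:19, same day
→ 2021-01-14 12:19 MWB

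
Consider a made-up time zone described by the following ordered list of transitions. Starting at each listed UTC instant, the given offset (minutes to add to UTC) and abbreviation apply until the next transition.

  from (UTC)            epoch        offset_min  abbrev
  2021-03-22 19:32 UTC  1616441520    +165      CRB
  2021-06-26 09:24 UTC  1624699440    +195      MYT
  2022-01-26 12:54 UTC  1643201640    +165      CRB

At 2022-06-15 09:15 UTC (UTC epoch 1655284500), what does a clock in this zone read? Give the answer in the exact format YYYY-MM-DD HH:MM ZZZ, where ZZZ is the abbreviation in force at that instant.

Query: 2022-06-15 09:15 UTC
Rule 3/3 (CRB, +02:45): 2022-01-26 12:54 UTC ≤ query < +∞
9·60 + 15 + 165 = 720 min
720 = 0·1440 + 720; 720 = 12·60 + 0 → 12:00, same day
→ 2022-06-15 12:00 CRB

2022-06-15 12:00 CRB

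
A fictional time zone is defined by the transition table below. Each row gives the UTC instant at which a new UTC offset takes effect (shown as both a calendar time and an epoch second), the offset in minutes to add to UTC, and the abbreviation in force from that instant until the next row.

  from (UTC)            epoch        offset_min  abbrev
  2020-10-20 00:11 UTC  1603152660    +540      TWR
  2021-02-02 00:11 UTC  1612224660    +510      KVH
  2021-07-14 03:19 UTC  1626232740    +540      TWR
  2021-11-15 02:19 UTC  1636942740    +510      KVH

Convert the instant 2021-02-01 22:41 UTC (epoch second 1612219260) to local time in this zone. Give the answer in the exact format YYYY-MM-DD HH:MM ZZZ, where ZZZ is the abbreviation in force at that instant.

Query: 2021-02-01 22:41 UTC
Rule 1/4 (TWR, +09:00): 2020-10-20 00:11 UTC ≤ query < 2021-02-02 00:11 UTC
22·60 + 41 + 540 = 1901 min
1901 = 1·1440 + 461; 461 = 7·60 + 41 → 07:41, 2021-02-01 + 1 day = 2021-02-02
→ 2021-02-02 07:41 TWR

2021-02-02 07:41 TWR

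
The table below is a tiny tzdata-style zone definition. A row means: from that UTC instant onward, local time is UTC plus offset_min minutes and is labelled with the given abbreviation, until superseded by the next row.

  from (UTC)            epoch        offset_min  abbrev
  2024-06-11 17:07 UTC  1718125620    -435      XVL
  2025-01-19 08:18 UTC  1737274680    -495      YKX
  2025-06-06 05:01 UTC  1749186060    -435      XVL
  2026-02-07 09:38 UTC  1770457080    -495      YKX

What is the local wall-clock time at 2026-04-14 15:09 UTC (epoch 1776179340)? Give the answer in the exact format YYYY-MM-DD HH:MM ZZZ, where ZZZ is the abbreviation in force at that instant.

2026-04-14 06:54 YKX

Query: 2026-04-14 15:09 UTC
Rule 4/4 (YKX, -08:15): 2026-02-07 09:38 UTC ≤ query < +∞
15·60 + 9 - 495 = 414 min
414 = 0·1440 + 414; 414 = 6·60 + 54 → 06:54, same day
→ 2026-04-14 06:54 YKX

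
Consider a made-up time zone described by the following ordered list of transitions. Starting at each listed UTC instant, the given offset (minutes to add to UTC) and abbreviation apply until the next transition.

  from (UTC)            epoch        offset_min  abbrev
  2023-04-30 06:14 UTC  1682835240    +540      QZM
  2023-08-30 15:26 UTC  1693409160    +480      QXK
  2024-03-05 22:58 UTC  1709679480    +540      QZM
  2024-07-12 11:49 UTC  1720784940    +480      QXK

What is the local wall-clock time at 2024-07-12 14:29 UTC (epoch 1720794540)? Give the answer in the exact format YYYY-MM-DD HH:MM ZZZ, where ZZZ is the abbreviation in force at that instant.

2024-07-12 22:29 QXK

Query: 2024-07-12 14:29 UTC
Rule 4/4 (QXK, +08:00): 2024-07-12 11:49 UTC ≤ query < +∞
14·60 + 29 + 480 = 1349 min
1349 = 0·1440 + 1349; 1349 = 22·60 + 29 → 22:29, same day
→ 2024-07-12 22:29 QXK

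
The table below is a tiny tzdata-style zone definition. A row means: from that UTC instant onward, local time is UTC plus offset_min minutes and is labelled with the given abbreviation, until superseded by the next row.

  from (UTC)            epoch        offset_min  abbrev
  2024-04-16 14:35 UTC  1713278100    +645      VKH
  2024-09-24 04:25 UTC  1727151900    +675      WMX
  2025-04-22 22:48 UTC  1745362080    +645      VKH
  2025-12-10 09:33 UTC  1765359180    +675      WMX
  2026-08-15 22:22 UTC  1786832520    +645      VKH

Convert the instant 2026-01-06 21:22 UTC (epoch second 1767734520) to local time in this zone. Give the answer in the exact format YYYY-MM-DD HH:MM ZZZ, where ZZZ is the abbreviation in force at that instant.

Query: 2026-01-06 21:22 UTC
Rule 4/5 (WMX, +11:15): 2025-12-10 09:33 UTC ≤ query < 2026-08-15 22:22 UTC
21·60 + 22 + 675 = 1957 min
1957 = 1·1440 + 517; 517 = 8·60 + 37 → 08:37, 2026-01-06 + 1 day = 2026-01-07
→ 2026-01-07 08:37 WMX

2026-01-07 08:37 WMX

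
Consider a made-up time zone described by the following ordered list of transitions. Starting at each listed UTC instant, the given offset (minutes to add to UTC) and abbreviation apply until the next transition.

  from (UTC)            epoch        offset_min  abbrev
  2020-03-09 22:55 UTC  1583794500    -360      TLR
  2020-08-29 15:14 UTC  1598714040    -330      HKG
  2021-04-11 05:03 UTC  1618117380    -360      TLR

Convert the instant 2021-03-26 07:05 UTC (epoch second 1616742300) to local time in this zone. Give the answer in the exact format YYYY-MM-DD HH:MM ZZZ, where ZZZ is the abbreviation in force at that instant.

Query: 2021-03-26 07:05 UTC
Rule 2/3 (HKG, -05:30): 2020-08-29 15:14 UTC ≤ query < 2021-04-11 05:03 UTC
7·60 + 5 - 330 = 95 min
95 = 0·1440 + 95; 95 = 1·60 + 35 → 01:35, same day
→ 2021-03-26 01:35 HKG

2021-03-26 01:35 HKG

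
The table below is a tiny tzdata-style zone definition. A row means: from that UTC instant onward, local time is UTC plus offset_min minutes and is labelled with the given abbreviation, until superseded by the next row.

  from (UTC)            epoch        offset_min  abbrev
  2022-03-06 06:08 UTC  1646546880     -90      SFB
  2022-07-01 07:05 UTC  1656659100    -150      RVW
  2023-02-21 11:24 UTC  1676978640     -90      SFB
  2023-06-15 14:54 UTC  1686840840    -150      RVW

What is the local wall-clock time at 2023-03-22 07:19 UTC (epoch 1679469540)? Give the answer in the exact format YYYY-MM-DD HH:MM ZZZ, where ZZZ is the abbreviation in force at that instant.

Query: 2023-03-22 07:19 UTC
Rule 3/4 (SFB, -01:30): 2023-02-21 11:24 UTC ≤ query < 2023-06-15 14:54 UTC
7·60 + 19 - 90 = 349 min
349 = 0·1440 + 349; 349 = 5·60 + 49 → 05:49, same day
→ 2023-03-22 05:49 SFB

2023-03-22 05:49 SFB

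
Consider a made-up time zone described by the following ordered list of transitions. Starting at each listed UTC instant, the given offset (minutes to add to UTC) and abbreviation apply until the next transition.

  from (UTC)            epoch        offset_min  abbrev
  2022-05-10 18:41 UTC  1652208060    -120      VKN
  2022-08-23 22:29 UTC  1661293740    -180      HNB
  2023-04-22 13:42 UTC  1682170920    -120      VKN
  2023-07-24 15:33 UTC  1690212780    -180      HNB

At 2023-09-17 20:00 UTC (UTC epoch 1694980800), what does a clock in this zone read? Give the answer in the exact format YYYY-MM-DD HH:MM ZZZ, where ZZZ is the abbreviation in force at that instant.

2023-09-17 17:00 HNB

Query: 2023-09-17 20:00 UTC
Rule 4/4 (HNB, -03:00): 2023-07-24 15:33 UTC ≤ query < +∞
20·60 + 0 - 180 = 1020 min
1020 = 0·1440 + 1020; 1020 = 17·60 + 0 → 17:00, same day
→ 2023-09-17 17:00 HNB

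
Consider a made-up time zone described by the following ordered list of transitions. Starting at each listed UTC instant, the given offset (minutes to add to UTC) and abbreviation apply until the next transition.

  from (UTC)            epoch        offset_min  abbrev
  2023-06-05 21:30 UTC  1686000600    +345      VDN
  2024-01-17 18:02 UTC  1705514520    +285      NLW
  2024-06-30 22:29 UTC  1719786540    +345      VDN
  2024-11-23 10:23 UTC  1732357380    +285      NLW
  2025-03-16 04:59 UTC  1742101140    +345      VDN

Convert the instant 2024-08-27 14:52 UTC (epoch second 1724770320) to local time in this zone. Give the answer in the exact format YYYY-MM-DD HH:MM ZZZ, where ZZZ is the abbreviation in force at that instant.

Query: 2024-08-27 14:52 UTC
Rule 3/5 (VDN, +05:45): 2024-06-30 22:29 UTC ≤ query < 2024-11-23 10:23 UTC
14·60 + 52 + 345 = 1237 min
1237 = 0·1440 + 1237; 1237 = 20·60 + 37 → 20:37, same day
→ 2024-08-27 20:37 VDN

2024-08-27 20:37 VDN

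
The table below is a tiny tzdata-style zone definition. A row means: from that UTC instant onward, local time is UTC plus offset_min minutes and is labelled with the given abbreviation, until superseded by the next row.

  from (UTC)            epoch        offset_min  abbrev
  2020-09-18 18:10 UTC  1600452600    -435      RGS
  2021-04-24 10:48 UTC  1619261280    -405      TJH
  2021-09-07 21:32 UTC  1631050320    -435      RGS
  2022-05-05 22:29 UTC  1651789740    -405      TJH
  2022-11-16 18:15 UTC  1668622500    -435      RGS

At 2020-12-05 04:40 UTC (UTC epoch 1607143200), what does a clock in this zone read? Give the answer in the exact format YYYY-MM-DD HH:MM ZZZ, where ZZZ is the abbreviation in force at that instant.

Query: 2020-12-05 04:40 UTC
Rule 1/5 (RGS, -07:15): 2020-09-18 18:10 UTC ≤ query < 2021-04-24 10:48 UTC
4·60 + 40 - 435 = -155 min
-155 = -1·1440 + 1285; 1285 = 21·60 + 25 → 21:25, 2020-12-05 - 1 day = 2020-12-04
→ 2020-12-04 21:25 RGS

2020-12-04 21:25 RGS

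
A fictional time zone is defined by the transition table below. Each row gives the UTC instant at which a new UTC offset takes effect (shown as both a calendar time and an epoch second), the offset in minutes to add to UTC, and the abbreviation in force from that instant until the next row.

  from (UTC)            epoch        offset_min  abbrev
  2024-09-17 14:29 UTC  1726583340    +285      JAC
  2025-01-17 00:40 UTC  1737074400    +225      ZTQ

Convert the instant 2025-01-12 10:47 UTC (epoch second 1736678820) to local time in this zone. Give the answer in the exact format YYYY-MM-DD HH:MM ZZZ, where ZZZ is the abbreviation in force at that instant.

2025-01-12 15:32 JAC

Query: 2025-01-12 10:47 UTC
Rule 1/2 (JAC, +04:45): 2024-09-17 14:29 UTC ≤ query < 2025-01-17 00:40 UTC
10·60 + 47 + 285 = 932 min
932 = 0·1440 + 932; 932 = 15·60 + 32 → 15:32, same day
→ 2025-01-12 15:32 JAC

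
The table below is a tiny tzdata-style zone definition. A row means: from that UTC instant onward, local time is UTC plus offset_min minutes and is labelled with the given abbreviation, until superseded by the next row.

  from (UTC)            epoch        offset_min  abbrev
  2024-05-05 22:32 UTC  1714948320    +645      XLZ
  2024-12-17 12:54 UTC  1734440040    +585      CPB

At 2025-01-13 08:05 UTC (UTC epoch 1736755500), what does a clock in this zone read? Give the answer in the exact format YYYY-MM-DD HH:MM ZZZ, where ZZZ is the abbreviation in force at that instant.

Query: 2025-01-13 08:05 UTC
Rule 2/2 (CPB, +09:45): 2024-12-17 12:54 UTC ≤ query < +∞
8·60 + 5 + 585 = 1070 min
1070 = 0·1440 + 1070; 1070 = 17·60 + 50 → 17:50, same day
→ 2025-01-13 17:50 CPB

2025-01-13 17:50 CPB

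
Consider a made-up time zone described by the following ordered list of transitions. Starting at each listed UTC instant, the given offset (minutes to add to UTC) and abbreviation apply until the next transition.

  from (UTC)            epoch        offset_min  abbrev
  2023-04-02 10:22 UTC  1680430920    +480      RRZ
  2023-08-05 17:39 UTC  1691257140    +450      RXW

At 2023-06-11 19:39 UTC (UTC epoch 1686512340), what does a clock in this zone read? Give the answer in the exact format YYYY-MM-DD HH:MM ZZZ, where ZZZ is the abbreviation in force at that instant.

Query: 2023-06-11 19:39 UTC
Rule 1/2 (RRZ, +08:00): 2023-04-02 10:22 UTC ≤ query < 2023-08-05 17:39 UTC
19·60 + 39 + 480 = 1659 min
1659 = 1·1440 + 219; 219 = 3·60 + 39 → 03:39, 2023-06-11 + 1 day = 2023-06-12
→ 2023-06-12 03:39 RRZ

2023-06-12 03:39 RRZ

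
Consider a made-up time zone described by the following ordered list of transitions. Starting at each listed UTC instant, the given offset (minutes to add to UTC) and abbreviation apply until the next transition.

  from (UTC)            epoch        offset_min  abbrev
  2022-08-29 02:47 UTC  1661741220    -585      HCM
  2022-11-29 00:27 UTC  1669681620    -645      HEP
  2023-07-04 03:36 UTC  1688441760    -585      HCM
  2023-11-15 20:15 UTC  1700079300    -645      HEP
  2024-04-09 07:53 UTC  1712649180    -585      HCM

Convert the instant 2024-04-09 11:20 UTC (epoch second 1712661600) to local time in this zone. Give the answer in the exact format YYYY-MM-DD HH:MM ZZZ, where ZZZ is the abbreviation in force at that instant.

Query: 2024-04-09 11:20 UTC
Rule 5/5 (HCM, -09:45): 2024-04-09 07:53 UTC ≤ query < +∞
11·60 + 20 - 585 = 95 min
95 = 0·1440 + 95; 95 = 1·60 + 35 → 01:35, same day
→ 2024-04-09 01:35 HCM

2024-04-09 01:35 HCM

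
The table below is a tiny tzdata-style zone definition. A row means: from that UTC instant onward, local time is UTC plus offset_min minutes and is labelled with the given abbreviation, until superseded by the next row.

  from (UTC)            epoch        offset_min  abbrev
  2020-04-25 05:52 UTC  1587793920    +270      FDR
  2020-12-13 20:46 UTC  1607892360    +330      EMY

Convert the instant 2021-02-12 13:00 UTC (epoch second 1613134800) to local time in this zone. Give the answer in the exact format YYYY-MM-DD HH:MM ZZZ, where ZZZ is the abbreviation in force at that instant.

2021-02-12 18:30 EMY

Query: 2021-02-12 13:00 UTC
Rule 2/2 (EMY, +05:30): 2020-12-13 20:46 UTC ≤ query < +∞
13·60 + 0 + 330 = 1110 min
1110 = 0·1440 + 1110; 1110 = 18·60 + 30 → 18:30, same day
→ 2021-02-12 18:30 EMY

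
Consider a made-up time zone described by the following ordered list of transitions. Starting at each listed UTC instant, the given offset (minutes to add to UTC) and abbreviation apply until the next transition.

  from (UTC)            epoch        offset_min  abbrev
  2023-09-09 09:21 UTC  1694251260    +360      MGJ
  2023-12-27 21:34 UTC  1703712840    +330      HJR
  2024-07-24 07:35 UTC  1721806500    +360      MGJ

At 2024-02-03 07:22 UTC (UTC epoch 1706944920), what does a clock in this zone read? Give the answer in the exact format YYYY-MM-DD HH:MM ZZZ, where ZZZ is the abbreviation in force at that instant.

Query: 2024-02-03 07:22 UTC
Rule 2/3 (HJR, +05:30): 2023-12-27 21:34 UTC ≤ query < 2024-07-24 07:35 UTC
7·60 + 22 + 330 = 772 min
772 = 0·1440 + 772; 772 = 12·60 + 52 → 12:52, same day
→ 2024-02-03 12:52 HJR

2024-02-03 12:52 HJR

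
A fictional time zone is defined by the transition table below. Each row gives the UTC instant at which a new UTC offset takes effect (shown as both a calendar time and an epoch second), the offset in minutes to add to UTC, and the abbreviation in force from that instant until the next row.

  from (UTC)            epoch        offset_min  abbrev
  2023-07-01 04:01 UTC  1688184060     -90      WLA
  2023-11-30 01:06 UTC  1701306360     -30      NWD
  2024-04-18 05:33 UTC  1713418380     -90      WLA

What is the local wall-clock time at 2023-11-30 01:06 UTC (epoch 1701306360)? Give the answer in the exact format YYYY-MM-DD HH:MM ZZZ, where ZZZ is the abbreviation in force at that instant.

2023-11-30 00:36 NWD

Query: 2023-11-30 01:06 UTC
Rule 2/3 (NWD, -00:30): 2023-11-30 01:06 UTC ≤ query < 2024-04-18 05:33 UTC
1·60 + 6 - 30 = 36 min
36 = 0·1440 + 36; 36 = 0·60 + 36 → 00:36, same day
→ 2023-11-30 00:36 NWD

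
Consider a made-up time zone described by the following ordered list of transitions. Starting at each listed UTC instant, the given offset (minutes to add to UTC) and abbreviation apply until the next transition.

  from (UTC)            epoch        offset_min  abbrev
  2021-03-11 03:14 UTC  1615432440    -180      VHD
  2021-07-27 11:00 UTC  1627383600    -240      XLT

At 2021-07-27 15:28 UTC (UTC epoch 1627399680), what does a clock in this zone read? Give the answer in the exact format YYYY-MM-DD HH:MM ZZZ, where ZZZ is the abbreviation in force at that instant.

Query: 2021-07-27 15:28 UTC
Rule 2/2 (XLT, -04:00): 2021-07-27 11:00 UTC ≤ query < +∞
15·60 + 28 - 240 = 688 min
688 = 0·1440 + 688; 688 = 11·60 + 28 → 11:28, same day
→ 2021-07-27 11:28 XLT

2021-07-27 11:28 XLT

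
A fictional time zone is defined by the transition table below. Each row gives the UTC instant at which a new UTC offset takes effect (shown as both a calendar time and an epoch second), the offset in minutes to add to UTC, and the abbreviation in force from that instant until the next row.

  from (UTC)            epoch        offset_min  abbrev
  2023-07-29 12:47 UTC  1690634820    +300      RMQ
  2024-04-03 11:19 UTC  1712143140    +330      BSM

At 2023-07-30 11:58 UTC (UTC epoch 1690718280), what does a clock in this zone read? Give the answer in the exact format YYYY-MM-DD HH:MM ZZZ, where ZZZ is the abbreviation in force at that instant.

2023-07-30 16:58 RMQ

Query: 2023-07-30 11:58 UTC
Rule 1/2 (RMQ, +05:00): 2023-07-29 12:47 UTC ≤ query < 2024-04-03 11:19 UTC
11·60 + 58 + 300 = 1018 min
1018 = 0·1440 + 1018; 1018 = 16·60 + 58 → 16:58, same day
→ 2023-07-30 16:58 RMQ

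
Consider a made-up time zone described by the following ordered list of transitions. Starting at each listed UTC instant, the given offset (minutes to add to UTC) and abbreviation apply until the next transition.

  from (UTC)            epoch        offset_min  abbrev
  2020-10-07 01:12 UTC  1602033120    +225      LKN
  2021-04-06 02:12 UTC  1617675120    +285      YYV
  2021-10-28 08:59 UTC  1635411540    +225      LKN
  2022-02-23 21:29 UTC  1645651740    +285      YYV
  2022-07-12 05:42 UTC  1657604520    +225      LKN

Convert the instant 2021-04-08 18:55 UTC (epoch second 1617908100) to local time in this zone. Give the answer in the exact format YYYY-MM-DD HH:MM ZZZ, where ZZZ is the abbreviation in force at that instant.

Query: 2021-04-08 18:55 UTC
Rule 2/5 (YYV, +04:45): 2021-04-06 02:12 UTC ≤ query < 2021-10-28 08:59 UTC
18·60 + 55 + 285 = 1420 min
1420 = 0·1440 + 1420; 1420 = 23·60 + 40 → 23:40, same day
→ 2021-04-08 23:40 YYV

2021-04-08 23:40 YYV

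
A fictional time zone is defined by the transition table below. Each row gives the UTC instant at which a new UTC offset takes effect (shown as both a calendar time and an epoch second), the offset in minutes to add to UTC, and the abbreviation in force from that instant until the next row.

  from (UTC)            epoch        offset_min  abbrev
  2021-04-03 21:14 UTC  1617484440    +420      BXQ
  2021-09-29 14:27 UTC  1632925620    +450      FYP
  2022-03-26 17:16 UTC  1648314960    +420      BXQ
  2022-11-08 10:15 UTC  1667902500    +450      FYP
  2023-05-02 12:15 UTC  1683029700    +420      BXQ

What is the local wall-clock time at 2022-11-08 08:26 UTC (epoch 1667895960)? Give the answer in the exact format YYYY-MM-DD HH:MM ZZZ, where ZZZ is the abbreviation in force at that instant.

2022-11-08 15:26 BXQ

Query: 2022-11-08 08:26 UTC
Rule 3/5 (BXQ, +07:00): 2022-03-26 17:16 UTC ≤ query < 2022-11-08 10:15 UTC
8·60 + 26 + 420 = 926 min
926 = 0·1440 + 926; 926 = 15·60 + 26 → 15:26, same day
→ 2022-11-08 15:26 BXQ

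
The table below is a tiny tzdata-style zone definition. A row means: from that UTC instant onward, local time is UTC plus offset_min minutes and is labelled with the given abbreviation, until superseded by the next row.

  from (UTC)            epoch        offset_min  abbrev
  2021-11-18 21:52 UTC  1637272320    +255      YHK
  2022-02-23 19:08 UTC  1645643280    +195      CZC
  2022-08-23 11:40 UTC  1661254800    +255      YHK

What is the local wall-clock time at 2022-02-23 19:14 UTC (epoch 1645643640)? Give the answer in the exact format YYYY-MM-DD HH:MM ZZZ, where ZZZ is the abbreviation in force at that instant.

2022-02-23 22:29 CZC

Query: 2022-02-23 19:14 UTC
Rule 2/3 (CZC, +03:15): 2022-02-23 19:08 UTC ≤ query < 2022-08-23 11:40 UTC
19·60 + 14 + 195 = 1349 min
1349 = 0·1440 + 1349; 1349 = 22·60 + 29 → 22:29, same day
→ 2022-02-23 22:29 CZC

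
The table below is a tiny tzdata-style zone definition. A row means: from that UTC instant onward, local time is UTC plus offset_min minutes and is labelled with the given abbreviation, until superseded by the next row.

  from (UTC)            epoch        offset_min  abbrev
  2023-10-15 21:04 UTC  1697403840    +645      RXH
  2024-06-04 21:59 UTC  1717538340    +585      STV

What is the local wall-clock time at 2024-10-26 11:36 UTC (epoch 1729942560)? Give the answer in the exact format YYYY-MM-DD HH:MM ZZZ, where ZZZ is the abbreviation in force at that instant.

2024-10-26 21:21 STV

Query: 2024-10-26 11:36 UTC
Rule 2/2 (STV, +09:45): 2024-06-04 21:59 UTC ≤ query < +∞
11·60 + 36 + 585 = 1281 min
1281 = 0·1440 + 1281; 1281 = 21·60 + 21 → 21:21, same day
→ 2024-10-26 21:21 STV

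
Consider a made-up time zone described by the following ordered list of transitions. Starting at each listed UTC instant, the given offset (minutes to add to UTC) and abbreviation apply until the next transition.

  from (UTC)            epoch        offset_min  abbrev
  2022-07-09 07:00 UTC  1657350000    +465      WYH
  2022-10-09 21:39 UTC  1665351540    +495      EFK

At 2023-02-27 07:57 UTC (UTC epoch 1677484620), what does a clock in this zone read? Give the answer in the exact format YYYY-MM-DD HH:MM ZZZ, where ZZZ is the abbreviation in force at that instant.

2023-02-27 16:12 EFK

Query: 2023-02-27 07:57 UTC
Rule 2/2 (EFK, +08:15): 2022-10-09 21:39 UTC ≤ query < +∞
7·60 + 57 + 495 = 972 min
972 = 0·1440 + 972; 972 = 16·60 + 12 → 16:12, same day
→ 2023-02-27 16:12 EFK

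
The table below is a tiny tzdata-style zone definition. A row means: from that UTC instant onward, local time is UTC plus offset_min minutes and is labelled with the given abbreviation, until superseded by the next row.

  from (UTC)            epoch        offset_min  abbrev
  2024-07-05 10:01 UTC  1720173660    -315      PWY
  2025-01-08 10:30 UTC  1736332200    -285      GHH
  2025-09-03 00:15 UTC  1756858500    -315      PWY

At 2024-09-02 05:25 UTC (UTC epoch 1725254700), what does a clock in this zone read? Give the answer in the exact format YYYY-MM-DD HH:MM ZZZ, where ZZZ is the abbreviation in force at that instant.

2024-09-02 00:10 PWY

Query: 2024-09-02 05:25 UTC
Rule 1/3 (PWY, -05:15): 2024-07-05 10:01 UTC ≤ query < 2025-01-08 10:30 UTC
5·60 + 25 - 315 = 10 min
10 = 0·1440 + 10; 10 = 0·60 + 10 → 00:10, same day
→ 2024-09-02 00:10 PWY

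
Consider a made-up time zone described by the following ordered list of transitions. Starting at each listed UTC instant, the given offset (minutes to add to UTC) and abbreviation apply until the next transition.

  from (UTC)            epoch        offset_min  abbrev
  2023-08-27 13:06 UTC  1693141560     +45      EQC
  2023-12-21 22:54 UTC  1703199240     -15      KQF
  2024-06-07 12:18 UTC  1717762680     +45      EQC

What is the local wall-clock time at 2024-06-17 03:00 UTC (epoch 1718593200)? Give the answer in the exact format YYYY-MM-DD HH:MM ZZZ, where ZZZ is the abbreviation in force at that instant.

2024-06-17 03:45 EQC

Query: 2024-06-17 03:00 UTC
Rule 3/3 (EQC, +00:45): 2024-06-07 12:18 UTC ≤ query < +∞
3·60 + 0 + 45 = 225 min
225 = 0·1440 + 225; 225 = 3·60 + 45 → 03:45, same day
→ 2024-06-17 03:45 EQC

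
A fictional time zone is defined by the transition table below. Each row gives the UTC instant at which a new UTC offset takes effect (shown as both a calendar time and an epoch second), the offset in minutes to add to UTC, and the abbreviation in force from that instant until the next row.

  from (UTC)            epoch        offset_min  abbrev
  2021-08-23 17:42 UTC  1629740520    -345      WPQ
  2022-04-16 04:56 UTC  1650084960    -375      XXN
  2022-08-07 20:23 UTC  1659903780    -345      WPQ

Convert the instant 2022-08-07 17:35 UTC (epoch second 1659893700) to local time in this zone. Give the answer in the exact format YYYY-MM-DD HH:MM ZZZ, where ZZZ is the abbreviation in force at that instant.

Query: 2022-08-07 17:35 UTC
Rule 2/3 (XXN, -06:15): 2022-04-16 04:56 UTC ≤ query < 2022-08-07 20:23 UTC
17·60 + 35 - 375 = 680 min
680 = 0·1440 + 680; 680 = 11·60 + 20 → 11:20, same day
→ 2022-08-07 11:20 XXN

2022-08-07 11:20 XXN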